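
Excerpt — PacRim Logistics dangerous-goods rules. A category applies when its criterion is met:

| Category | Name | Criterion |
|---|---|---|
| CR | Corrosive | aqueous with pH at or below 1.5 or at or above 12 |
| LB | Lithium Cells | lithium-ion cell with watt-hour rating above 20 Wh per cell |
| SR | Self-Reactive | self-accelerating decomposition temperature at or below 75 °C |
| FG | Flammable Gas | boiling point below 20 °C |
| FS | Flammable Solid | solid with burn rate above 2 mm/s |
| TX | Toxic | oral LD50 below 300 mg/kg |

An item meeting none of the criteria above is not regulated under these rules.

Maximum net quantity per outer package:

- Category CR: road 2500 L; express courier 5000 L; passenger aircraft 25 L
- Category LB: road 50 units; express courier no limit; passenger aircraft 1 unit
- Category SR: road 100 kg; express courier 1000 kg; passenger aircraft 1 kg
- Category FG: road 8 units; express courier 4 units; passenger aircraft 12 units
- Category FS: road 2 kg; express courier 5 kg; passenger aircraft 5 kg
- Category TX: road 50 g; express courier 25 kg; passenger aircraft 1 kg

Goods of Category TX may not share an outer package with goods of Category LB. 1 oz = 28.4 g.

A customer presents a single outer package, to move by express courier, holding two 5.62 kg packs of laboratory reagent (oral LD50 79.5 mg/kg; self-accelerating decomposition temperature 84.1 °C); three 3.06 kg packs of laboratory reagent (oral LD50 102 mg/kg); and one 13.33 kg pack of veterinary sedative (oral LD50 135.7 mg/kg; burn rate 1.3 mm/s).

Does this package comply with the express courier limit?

The laboratory reagent has oral LD50 79.5 mg/kg, which is < 300 mg/kg, so it is Category TX (Toxic).
Oral LD50 102 mg/kg meets the Category TX criterion (Toxic), so the laboratory reagent is Category TX.
With oral LD50 135.7 mg/kg (< 300 mg/kg), the veterinary sedative falls in Category TX.
Category TX net quantity: (two 5.62 kg packs = 11.24 kg) + (three 3.06 kg packs = 9.18 kg) + 13.33 kg = 33.75 kg.
33.75 kg exceeds the express courier limit of 25 kg for Category TX.

No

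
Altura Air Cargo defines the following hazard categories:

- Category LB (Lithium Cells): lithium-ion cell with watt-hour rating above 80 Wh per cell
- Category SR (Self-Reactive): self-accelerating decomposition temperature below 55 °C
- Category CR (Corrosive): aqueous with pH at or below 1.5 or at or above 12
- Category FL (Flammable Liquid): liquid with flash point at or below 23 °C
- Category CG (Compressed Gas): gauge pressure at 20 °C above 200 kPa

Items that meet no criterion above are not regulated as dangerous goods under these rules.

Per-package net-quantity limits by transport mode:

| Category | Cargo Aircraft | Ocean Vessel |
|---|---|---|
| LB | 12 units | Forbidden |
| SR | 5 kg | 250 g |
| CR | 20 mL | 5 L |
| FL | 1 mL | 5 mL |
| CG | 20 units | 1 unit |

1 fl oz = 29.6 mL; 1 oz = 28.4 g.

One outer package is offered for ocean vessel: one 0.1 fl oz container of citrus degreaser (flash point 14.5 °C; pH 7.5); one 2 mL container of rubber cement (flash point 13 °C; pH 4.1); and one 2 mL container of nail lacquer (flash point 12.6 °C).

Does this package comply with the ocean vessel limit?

The citrus degreaser has flash point 14.5 °C, which is ≤ 23 °C, so it is Category FL (Flammable Liquid).
With flash point 13 °C (≤ 23 °C), the rubber cement falls in Category FL.
The nail lacquer has flash point 12.6 °C, which is ≤ 23 °C, so it is Category FL (Flammable Liquid).
Category FL net quantity: (one 0.1 fl oz container = 2.96 mL) + 2 mL + 2 mL = 6.96 mL.
That exceeds the Category FL ocean vessel limit of 5 mL.

No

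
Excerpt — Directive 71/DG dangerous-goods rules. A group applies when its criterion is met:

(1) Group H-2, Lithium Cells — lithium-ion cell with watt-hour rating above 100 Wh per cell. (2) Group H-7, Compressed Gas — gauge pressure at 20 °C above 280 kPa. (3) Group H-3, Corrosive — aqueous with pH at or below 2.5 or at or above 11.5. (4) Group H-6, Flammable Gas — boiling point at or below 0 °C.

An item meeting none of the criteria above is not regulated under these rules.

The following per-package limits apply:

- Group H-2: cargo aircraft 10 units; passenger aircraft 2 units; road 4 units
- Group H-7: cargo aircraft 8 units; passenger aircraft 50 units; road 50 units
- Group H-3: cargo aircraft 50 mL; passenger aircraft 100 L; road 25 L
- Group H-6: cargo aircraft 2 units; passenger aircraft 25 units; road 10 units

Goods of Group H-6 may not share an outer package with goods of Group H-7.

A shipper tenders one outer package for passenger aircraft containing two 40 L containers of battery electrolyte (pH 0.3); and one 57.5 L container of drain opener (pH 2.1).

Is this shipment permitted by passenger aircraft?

No

The battery electrolyte has pH 0.3, which is ≤ 2.5, so it is Group H-3 (Corrosive).
pH 2.1 meets the Group H-3 criterion (Corrosive), so the drain opener is Group H-3.
Group H-3 net quantity: (two 40 L containers = 80 L) + 57.5 L = 137.5 L.
137.5 L exceeds the passenger aircraft limit of 100 L for Group H-3.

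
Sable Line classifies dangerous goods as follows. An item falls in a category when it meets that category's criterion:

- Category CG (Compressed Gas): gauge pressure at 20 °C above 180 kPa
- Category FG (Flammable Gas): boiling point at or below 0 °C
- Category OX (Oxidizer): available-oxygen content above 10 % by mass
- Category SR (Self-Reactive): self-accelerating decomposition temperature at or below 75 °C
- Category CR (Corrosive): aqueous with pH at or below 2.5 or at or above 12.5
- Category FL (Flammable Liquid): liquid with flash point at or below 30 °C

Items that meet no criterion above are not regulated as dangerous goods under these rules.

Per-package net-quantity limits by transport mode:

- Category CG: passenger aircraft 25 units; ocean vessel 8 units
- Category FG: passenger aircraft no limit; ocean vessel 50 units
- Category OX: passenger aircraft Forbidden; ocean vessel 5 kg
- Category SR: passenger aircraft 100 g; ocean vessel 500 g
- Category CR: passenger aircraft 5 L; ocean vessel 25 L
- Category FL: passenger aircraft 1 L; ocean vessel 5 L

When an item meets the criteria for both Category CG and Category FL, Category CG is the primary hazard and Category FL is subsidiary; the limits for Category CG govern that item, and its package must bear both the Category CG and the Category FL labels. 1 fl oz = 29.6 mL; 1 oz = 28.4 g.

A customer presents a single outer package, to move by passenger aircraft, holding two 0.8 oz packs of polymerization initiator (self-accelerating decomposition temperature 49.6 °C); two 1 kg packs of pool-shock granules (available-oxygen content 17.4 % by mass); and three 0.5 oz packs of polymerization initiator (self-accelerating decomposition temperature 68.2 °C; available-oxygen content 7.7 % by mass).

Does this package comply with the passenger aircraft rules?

Polymerization initiator: self-accelerating decomposition temperature 49.6 °C ≤ 75 °C → Category SR (Self-Reactive).
Available-oxygen content 17.4 % by mass meets the Category OX criterion (Oxidizer), so the pool-shock granules are Category OX.
Self-accelerating decomposition temperature 68.2 °C meets the Category SR criterion (Self-Reactive), so the polymerization initiator is Category SR.
Total Category SR: (two 0.8 oz packs = 45.44 g) + (three 0.5 oz packs = 42.6 g) = 88.04 g.
88.04 g ≤ 100 g (passenger aircraft limit, Category SR) — within limit.
Category OX quantity: two 1 kg packs = 2 kg.
Category OX is Forbidden by passenger aircraft.

No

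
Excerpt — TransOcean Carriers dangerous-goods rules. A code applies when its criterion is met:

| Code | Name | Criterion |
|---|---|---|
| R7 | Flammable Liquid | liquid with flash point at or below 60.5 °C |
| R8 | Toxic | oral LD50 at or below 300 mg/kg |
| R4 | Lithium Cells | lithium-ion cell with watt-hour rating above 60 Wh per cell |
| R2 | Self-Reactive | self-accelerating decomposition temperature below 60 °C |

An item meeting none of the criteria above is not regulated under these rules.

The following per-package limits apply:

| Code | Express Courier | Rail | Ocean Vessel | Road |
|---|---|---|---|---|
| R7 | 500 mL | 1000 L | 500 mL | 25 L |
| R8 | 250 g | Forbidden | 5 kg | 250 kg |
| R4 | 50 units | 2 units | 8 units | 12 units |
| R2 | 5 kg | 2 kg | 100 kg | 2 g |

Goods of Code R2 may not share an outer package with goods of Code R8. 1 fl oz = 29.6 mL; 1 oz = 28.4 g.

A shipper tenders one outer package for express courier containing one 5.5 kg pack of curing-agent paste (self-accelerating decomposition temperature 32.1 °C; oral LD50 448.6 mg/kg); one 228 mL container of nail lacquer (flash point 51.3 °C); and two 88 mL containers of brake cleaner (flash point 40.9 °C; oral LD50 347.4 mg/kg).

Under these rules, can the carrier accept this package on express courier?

Self-accelerating decomposition temperature 32.1 °C meets the Code R2 criterion (Self-Reactive), so the curing-agent paste is Code R2.
Nail lacquer: flash point 51.3 °C ≤ 60.5 °C → Code R7 (Flammable Liquid).
With flash point 40.9 °C (≤ 60.5 °C), the brake cleaner falls in Code R7.
Code R7 net quantity: 228 mL + (two 88 mL containers = 176 mL) = 404 mL.
404 mL ≤ 500 mL (express courier limit, Code R7) — within limit.
Code R2 quantity: 5.5 kg.
5.5 kg exceeds the express courier limit of 5 kg for Code R2.
The segregation rule (Code R2 with Code R8) does not apply to Code R7 with Code R2.

No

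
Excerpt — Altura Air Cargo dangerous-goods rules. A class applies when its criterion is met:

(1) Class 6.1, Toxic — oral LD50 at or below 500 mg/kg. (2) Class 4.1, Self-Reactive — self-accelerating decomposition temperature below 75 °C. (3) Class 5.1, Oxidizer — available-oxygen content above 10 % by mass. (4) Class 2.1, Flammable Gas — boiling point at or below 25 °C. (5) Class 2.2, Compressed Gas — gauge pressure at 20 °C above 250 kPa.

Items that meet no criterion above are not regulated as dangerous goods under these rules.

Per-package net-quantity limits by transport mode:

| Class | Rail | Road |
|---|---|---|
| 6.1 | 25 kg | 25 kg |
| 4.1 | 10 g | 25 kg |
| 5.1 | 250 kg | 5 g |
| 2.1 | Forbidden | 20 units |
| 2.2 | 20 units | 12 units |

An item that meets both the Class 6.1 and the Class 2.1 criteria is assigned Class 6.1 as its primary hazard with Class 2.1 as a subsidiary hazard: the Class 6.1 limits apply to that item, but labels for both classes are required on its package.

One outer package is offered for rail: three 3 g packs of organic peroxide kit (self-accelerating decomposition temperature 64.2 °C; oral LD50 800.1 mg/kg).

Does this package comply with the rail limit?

Self-accelerating decomposition temperature 64.2 °C meets the Class 4.1 criterion (Self-Reactive), so the organic peroxide kit is Class 4.1.
Class 4.1 quantity: three 3 g packs = 9 g.
9 g is within the rail limit of 10 g for Class 4.1.

Yes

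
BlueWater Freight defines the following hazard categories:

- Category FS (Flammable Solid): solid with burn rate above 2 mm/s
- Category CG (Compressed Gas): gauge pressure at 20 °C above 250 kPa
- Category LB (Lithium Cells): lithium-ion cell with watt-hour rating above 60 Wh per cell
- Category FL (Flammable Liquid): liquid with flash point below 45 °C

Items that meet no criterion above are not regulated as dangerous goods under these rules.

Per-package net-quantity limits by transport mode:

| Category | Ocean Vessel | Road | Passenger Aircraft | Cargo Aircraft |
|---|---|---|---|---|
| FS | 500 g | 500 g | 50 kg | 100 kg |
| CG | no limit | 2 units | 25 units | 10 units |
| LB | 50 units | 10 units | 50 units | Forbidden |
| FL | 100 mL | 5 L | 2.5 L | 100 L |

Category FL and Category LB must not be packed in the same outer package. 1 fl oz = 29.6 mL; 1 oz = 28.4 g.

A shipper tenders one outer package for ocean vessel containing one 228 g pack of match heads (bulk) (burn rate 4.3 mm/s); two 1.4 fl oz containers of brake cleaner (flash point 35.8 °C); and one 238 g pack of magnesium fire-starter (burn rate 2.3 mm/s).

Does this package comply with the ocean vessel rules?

Yes

The match heads (bulk) have burn rate 4.3 mm/s, which is > 2 mm/s, so they are Category FS (Flammable Solid).
Brake cleaner: flash point 35.8 °C < 45 °C → Category FL (Flammable Liquid).
Magnesium fire-starter: burn rate 2.3 mm/s > 2 mm/s → Category FS (Flammable Solid).
Category FL quantity: two 1.4 fl oz containers = 82.88 mL.
82.88 mL is within the ocean vessel limit of 100 mL for Category FL.
Category FS net quantity: 228 g + 238 g = 466 g.
466 g is within the ocean vessel limit of 500 g for Category FS.
The segregation rule (Category FL with Category LB) does not apply to Category FL with Category FS.
Every hazard category is within its ocean vessel limit and no segregation rule is violated.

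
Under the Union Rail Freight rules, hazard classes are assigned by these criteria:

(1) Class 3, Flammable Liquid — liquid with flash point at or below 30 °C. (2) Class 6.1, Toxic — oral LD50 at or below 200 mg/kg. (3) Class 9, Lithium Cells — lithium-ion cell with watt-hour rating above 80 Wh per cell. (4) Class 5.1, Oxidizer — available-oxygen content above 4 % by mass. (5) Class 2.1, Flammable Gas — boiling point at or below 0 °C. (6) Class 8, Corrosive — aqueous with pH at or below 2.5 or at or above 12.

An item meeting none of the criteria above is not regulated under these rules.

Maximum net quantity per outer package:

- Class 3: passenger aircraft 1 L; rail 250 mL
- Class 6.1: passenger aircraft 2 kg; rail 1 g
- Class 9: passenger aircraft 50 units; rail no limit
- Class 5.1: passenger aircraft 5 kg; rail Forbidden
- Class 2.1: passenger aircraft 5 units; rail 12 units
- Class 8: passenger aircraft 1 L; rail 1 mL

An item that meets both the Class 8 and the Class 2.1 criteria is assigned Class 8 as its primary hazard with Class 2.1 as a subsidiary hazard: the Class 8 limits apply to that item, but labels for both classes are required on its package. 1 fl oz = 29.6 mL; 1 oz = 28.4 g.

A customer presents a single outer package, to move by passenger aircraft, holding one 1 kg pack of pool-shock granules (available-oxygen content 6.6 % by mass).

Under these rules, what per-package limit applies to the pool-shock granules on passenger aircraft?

Available-oxygen content 6.6 % by mass meets the Class 5.1 criterion (Oxidizer), so the pool-shock granules are Class 5.1.
The passenger aircraft limit for Class 5.1 is 5 kg.

5 kg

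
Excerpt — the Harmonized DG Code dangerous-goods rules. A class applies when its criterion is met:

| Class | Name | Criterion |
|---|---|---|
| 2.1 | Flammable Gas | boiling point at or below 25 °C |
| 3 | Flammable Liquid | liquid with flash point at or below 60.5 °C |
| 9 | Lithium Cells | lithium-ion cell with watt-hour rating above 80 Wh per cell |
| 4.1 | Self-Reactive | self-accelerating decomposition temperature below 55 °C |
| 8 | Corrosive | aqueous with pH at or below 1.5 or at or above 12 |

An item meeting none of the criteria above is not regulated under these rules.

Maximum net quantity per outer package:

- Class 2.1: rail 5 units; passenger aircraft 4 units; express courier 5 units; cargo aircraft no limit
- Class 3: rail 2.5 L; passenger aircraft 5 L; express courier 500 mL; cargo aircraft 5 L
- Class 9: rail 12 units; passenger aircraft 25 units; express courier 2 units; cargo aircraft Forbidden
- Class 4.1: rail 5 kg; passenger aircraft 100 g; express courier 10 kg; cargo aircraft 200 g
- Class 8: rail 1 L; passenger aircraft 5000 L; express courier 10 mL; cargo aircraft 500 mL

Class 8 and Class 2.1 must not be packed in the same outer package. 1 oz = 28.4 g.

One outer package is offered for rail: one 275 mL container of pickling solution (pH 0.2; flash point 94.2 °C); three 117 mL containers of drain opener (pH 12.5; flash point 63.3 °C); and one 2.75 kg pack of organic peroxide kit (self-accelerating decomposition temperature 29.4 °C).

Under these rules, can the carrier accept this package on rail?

Yes

pH 0.2 meets the Class 8 criterion (Corrosive), so the pickling solution is Class 8.
Drain opener: pH 12.5 ≥ 12 → Class 8 (Corrosive).
With self-accelerating decomposition temperature 29.4 °C (< 55 °C), the organic peroxide kit falls in Class 4.1.
Total Class 8: 275 mL + (three 117 mL containers = 351 mL) = 626 mL.
626 mL is within the rail limit of 1 L for Class 8.
Class 4.1 quantity: 2.75 kg.
2.75 kg is within the rail limit of 5 kg for Class 4.1.
The segregation rule (Class 8 with Class 2.1) does not apply to Class 8 with Class 4.1.
Every hazard class is within its rail limit and no segregation rule is violated.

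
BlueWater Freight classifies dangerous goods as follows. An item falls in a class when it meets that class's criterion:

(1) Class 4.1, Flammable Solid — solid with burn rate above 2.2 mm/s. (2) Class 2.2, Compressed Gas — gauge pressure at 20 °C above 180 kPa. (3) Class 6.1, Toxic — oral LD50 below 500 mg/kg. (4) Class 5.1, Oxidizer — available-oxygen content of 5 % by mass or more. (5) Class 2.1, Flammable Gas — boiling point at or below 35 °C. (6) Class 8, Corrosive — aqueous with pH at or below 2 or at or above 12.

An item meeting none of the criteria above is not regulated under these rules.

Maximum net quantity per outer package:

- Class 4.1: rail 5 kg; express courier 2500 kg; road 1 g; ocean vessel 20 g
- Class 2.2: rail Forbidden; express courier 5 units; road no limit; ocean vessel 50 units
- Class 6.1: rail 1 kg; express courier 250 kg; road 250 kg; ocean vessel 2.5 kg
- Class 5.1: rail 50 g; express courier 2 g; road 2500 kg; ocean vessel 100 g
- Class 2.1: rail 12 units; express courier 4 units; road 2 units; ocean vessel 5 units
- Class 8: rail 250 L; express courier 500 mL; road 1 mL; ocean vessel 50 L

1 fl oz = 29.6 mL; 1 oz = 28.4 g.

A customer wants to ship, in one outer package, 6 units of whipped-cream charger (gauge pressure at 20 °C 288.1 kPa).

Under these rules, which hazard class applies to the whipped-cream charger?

With gauge pressure at 20 °C 288.1 kPa (> 180 kPa), the whipped-cream charger falls in Class 2.2.

Class 2.2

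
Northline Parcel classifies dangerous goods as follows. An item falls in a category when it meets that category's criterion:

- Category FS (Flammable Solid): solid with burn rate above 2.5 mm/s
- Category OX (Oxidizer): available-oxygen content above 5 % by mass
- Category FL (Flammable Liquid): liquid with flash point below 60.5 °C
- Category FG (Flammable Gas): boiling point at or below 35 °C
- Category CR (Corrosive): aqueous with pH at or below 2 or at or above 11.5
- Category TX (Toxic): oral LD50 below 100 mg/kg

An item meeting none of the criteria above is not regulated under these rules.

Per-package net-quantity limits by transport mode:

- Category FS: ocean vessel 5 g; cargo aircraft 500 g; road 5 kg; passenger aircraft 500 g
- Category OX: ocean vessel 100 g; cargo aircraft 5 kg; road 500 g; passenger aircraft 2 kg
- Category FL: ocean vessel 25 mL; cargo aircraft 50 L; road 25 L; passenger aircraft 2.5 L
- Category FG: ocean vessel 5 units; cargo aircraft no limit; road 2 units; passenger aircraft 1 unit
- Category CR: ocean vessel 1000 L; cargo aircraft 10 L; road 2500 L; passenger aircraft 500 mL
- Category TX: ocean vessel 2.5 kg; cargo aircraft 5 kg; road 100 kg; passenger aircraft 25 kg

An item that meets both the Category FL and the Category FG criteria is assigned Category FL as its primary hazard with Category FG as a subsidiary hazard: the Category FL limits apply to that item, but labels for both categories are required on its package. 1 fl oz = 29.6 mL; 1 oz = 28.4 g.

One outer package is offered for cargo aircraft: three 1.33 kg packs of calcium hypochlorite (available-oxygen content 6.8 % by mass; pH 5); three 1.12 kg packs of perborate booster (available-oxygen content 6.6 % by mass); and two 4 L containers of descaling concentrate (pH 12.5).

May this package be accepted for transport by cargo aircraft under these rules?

No

The calcium hypochlorite has available-oxygen content 6.8 % by mass, which is > 5 % by mass, so it is Category OX (Oxidizer).
Available-oxygen content 6.6 % by mass meets the Category OX criterion (Oxidizer), so the perborate booster is Category OX.
Descaling concentrate: pH 12.5 ≥ 11.5 → Category CR (Corrosive).
Category OX net quantity: (three 1.33 kg packs = 3.99 kg) + (three 1.12 kg packs = 3.36 kg) = 7.35 kg.
7.35 kg > 5 kg (cargo aircraft limit, Category OX) — over the limit.
Category CR quantity: two 4 L containers = 8 L.
8 L is within the cargo aircraft limit of 10 L for Category CR.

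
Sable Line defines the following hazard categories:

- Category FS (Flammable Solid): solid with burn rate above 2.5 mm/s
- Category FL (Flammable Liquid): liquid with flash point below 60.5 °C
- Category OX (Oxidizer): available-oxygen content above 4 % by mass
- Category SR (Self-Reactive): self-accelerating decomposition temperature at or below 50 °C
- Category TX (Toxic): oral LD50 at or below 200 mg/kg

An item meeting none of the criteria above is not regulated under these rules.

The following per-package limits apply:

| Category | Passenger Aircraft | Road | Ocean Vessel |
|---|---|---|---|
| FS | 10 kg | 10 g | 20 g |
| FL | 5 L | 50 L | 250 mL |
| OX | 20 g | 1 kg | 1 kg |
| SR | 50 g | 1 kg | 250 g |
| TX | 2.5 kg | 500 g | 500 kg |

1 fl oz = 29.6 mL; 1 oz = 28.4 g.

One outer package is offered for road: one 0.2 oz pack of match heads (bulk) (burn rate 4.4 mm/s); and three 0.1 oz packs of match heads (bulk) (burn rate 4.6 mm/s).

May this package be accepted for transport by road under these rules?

No

The match heads (bulk) have burn rate 4.4 mm/s, which is > 2.5 mm/s, so they are Category FS (Flammable Solid).
Burn rate 4.6 mm/s meets the Category FS criterion (Flammable Solid), so the match heads (bulk) are Category FS.
Total Category FS: (one 0.2 oz pack = 5.68 g) + (three 0.1 oz packs = 8.52 g) = 14.2 g.
14.2 g exceeds the road limit of 10 g for Category FS.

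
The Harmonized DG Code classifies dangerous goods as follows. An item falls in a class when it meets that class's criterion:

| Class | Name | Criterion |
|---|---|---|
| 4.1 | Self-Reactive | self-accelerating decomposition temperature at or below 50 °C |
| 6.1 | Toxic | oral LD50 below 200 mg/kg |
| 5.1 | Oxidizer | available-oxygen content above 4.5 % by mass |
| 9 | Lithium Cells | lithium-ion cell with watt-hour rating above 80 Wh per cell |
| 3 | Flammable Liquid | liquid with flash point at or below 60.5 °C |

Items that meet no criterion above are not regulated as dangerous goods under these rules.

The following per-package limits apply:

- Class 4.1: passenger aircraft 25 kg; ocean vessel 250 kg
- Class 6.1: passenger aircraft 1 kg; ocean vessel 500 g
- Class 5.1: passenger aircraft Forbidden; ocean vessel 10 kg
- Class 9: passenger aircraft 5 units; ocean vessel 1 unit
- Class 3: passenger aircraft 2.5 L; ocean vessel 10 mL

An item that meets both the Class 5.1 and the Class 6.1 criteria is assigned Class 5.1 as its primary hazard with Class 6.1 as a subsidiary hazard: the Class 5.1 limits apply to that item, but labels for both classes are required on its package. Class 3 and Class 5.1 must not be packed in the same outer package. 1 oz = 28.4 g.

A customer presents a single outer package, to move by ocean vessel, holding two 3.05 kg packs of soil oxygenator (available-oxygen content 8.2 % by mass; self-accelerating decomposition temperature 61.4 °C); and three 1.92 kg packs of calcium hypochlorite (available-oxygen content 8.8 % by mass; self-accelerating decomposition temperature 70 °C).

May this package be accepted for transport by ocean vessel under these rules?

No

Soil oxygenator: available-oxygen content 8.2 % by mass > 4.5 % by mass → Class 5.1 (Oxidizer).
The calcium hypochlorite has available-oxygen content 8.8 % by mass, which is > 4.5 % by mass, so it is Class 5.1 (Oxidizer).
Class 5.1 net quantity: (two 3.05 kg packs = 6.1 kg) + (three 1.92 kg packs = 5.76 kg) = 11.86 kg.
11.86 kg exceeds the ocean vessel limit of 10 kg for Class 5.1.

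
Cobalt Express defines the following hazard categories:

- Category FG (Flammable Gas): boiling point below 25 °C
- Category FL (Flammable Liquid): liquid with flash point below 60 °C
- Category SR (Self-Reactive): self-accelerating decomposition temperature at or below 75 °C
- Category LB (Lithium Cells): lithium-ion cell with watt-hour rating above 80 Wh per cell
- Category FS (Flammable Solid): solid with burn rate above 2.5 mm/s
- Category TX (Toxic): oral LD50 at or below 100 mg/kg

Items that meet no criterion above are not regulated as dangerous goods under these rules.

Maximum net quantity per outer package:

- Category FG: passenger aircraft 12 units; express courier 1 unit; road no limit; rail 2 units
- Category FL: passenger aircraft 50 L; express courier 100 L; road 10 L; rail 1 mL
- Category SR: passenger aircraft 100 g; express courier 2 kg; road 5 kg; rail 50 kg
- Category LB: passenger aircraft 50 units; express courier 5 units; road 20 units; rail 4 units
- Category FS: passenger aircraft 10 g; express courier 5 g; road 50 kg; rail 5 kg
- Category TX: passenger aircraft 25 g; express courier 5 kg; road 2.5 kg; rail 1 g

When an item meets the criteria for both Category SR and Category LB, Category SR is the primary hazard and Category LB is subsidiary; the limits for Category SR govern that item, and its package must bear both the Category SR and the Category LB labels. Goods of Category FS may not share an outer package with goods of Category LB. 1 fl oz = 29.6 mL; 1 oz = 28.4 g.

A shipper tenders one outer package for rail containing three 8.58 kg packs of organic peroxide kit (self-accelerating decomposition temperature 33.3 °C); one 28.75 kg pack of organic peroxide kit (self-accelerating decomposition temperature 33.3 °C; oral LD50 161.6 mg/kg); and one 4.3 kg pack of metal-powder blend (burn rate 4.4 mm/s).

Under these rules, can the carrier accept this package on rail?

Self-accelerating decomposition temperature 33.3 °C meets the Category SR criterion (Self-Reactive), so the organic peroxide kit is Category SR.
Organic peroxide kit: self-accelerating decomposition temperature 33.3 °C ≤ 75 °C → Category SR (Self-Reactive).
Burn rate 4.4 mm/s meets the Category FS criterion (Flammable Solid), so the metal-powder blend is Category FS.
Total Category SR: (three 8.58 kg packs = 25.74 kg) + 28.75 kg = 54.49 kg.
That exceeds the Category SR rail limit of 50 kg.
Category FS quantity: 4.3 kg.
4.3 kg ≤ 5 kg (rail limit, Category FS) — within limit.
The segregation rule (Category FS with Category LB) does not apply to Category SR with Category FS.

No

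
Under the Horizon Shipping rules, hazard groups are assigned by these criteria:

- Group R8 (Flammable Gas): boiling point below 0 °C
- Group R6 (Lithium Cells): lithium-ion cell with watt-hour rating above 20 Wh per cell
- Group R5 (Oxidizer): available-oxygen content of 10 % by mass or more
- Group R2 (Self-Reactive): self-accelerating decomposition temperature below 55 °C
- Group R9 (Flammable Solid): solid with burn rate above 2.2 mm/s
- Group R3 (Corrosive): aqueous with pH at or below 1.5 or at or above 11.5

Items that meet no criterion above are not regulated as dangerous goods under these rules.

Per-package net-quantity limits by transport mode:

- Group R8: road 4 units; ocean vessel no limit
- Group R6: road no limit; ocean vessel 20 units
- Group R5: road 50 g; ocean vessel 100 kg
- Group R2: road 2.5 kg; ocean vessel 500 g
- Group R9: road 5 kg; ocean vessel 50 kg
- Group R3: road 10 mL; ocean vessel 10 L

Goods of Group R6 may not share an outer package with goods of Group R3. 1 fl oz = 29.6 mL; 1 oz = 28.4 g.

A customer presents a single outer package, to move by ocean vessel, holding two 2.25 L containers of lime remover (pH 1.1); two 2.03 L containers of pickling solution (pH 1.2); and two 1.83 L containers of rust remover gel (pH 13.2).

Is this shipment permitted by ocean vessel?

Lime remover: pH 1.1 ≤ 1.5 → Group R3 (Corrosive).
The pickling solution has pH 1.2, which is ≤ 1.5, so it is Group R3 (Corrosive).
The rust remover gel has pH 13.2, which is ≥ 11.5, so it is Group R3 (Corrosive).
Total Group R3: (two 2.25 L containers = 4.5 L) + (two 2.03 L containers = 4.06 L) + (two 1.83 L containers = 3.66 L) = 12.22 L.
12.22 L exceeds the ocean vessel limit of 10 L for Group R3.

No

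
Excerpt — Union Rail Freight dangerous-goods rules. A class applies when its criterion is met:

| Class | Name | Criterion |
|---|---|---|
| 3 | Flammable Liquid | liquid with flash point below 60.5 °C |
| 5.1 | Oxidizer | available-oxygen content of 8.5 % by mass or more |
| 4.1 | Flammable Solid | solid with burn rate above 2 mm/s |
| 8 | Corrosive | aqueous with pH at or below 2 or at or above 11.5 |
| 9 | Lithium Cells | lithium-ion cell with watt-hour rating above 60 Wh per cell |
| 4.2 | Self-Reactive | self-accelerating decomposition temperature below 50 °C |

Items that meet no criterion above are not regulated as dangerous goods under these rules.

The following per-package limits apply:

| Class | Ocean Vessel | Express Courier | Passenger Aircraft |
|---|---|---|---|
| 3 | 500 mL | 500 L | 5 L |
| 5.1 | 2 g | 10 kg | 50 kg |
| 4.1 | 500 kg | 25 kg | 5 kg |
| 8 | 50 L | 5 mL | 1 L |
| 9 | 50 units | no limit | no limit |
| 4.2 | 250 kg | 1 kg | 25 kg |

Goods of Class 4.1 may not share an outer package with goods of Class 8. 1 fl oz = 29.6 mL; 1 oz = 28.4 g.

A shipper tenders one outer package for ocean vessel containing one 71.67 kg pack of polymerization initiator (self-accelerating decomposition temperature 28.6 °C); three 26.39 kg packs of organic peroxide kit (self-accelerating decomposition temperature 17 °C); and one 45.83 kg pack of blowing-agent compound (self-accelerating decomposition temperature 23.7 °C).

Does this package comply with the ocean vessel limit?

With self-accelerating decomposition temperature 28.6 °C (< 50 °C), the polymerization initiator falls in Class 4.2.
Organic peroxide kit: self-accelerating decomposition temperature 17 °C < 50 °C → Class 4.2 (Self-Reactive).
The blowing-agent compound has self-accelerating decomposition temperature 23.7 °C, which is < 50 °C, so it is Class 4.2 (Self-Reactive).
Class 4.2 net quantity: 71.67 kg + (three 26.39 kg packs = 79.17 kg) + 45.83 kg = 196.67 kg.
That is within the Class 4.2 ocean vessel limit of 250 kg.

Yes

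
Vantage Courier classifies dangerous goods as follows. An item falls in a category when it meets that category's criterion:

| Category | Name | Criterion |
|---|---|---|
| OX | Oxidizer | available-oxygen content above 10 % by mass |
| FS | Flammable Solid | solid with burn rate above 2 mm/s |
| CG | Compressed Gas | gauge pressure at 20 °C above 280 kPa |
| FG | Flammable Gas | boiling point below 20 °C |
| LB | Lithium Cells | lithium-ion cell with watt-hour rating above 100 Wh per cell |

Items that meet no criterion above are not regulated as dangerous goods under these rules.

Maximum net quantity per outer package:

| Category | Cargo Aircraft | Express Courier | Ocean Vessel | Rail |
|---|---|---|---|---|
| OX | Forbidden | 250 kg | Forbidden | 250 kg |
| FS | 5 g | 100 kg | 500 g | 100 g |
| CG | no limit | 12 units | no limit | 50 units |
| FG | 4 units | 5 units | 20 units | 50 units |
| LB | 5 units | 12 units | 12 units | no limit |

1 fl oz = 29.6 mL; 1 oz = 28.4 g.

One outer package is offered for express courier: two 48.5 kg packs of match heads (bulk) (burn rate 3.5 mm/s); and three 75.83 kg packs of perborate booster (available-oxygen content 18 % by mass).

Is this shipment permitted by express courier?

Yes

Burn rate 3.5 mm/s meets the Category FS criterion (Flammable Solid), so the match heads (bulk) are Category FS.
Available-oxygen content 18 % by mass meets the Category OX criterion (Oxidizer), so the perborate booster is Category OX.
Category OX quantity: three 75.83 kg packs = 227.49 kg.
That is within the Category OX express courier limit of 250 kg.
Category FS quantity: two 48.5 kg packs = 97 kg.
That is within the Category FS express courier limit of 100 kg.
Every hazard category is within its express courier limit and no segregation rule is violated.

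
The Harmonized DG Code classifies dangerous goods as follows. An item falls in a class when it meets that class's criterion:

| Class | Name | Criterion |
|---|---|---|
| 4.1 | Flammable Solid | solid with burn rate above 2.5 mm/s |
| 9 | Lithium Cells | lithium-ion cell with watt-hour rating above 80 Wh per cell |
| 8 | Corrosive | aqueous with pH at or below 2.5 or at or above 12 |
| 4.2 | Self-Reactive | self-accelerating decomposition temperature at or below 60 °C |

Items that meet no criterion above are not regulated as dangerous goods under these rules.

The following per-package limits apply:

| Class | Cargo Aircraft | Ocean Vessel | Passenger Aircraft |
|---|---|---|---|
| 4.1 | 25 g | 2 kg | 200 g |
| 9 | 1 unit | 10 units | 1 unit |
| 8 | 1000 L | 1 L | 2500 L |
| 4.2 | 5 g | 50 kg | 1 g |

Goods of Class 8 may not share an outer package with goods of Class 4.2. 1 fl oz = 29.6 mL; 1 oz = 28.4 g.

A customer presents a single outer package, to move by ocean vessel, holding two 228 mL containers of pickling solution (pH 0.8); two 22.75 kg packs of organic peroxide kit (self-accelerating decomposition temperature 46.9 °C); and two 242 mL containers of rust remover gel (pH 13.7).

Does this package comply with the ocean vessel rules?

Pickling solution: pH 0.8 ≤ 2.5 → Class 8 (Corrosive).
Organic peroxide kit: self-accelerating decomposition temperature 46.9 °C ≤ 60 °C → Class 4.2 (Self-Reactive).
pH 13.7 meets the Class 8 criterion (Corrosive), so the rust remover gel is Class 8.
Total Class 8: (two 228 mL containers = 456 mL) + (two 242 mL containers = 484 mL) = 940 mL.
940 mL is within the ocean vessel limit of 1 L for Class 8.
Class 4.2 quantity: two 22.75 kg packs = 45.5 kg.
45.5 kg ≤ 50 kg (ocean vessel limit, Class 4.2) — within limit.
Class 8 and Class 4.2 may not share an outer package.

No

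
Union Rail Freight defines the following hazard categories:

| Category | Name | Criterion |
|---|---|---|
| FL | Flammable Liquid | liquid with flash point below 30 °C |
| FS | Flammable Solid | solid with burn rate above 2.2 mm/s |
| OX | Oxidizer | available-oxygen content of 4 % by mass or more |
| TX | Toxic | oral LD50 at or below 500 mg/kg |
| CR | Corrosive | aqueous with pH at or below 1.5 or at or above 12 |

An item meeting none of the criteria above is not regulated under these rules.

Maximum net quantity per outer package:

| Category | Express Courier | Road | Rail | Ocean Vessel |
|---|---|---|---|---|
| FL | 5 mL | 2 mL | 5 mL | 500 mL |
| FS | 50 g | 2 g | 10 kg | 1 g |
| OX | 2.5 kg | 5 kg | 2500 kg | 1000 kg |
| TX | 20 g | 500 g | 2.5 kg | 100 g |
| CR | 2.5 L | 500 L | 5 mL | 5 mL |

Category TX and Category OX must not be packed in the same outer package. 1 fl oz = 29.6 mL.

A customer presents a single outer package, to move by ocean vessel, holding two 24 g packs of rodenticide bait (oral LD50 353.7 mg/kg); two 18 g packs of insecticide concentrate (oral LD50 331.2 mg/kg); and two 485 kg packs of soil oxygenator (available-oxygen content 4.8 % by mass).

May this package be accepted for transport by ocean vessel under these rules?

With oral LD50 353.7 mg/kg (≤ 500 mg/kg), the rodenticide bait falls in Category TX.
Insecticide concentrate: oral LD50 331.2 mg/kg ≤ 500 mg/kg → Category TX (Toxic).
Available-oxygen content 4.8 % by mass meets the Category OX criterion (Oxidizer), so the soil oxygenator is Category OX.
Category TX net quantity: (two 24 g packs = 48 g) + (two 18 g packs = 36 g) = 84 g.
That is within the Category TX ocean vessel limit of 100 g.
Category OX quantity: two 485 kg packs = 970 kg.
970 kg ≤ 1000 kg (ocean vessel limit, Category OX) — within limit.
Category TX and Category OX may not share an outer package.

No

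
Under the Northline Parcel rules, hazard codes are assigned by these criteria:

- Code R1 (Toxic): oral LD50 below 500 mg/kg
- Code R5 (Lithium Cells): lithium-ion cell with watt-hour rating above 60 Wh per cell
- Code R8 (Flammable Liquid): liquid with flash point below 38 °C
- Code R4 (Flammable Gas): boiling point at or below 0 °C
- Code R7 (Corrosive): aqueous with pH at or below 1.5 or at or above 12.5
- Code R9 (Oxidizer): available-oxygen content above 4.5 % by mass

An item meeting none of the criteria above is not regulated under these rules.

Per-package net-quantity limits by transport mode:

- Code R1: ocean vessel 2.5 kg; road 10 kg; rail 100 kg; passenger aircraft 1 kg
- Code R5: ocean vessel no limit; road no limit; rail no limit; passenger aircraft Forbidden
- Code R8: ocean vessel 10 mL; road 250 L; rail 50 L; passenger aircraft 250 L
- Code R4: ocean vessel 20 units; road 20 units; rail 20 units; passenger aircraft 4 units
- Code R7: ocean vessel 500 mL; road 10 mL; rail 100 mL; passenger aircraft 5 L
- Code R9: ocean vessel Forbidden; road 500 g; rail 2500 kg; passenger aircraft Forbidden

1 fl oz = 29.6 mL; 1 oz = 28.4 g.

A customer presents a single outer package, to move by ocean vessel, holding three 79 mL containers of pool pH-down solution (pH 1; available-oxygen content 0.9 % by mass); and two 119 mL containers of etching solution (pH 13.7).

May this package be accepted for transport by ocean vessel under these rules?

Yes

With pH 1 (≤ 1.5), the pool pH-down solution falls in Code R7.
With pH 13.7 (≥ 12.5), the etching solution falls in Code R7.
Code R7 net quantity: (three 79 mL containers = 237 mL) + (two 119 mL containers = 238 mL) = 475 mL.
That is within the Code R7 ocean vessel limit of 500 mL.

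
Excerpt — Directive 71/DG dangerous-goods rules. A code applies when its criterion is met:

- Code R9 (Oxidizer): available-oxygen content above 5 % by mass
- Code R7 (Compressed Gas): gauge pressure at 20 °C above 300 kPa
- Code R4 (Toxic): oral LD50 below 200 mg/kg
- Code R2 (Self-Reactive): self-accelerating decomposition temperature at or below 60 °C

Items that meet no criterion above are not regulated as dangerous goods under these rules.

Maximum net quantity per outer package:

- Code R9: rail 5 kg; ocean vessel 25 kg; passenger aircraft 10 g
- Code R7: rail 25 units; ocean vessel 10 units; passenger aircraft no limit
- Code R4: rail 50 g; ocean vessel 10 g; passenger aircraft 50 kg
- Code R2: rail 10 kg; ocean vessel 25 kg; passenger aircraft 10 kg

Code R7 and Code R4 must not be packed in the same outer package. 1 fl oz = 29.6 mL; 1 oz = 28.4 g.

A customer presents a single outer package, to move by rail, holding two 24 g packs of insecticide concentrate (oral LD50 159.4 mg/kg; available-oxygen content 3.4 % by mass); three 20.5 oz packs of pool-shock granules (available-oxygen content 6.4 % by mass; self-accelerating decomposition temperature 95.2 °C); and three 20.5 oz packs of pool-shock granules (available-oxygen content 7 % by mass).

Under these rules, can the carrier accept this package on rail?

The insecticide concentrate has oral LD50 159.4 mg/kg, which is < 200 mg/kg, so it is Code R4 (Toxic).
Pool-shock granules: available-oxygen content 6.4 % by mass > 5 % by mass → Code R9 (Oxidizer).
With available-oxygen content 7 % by mass (> 5 % by mass), the pool-shock granules fall in Code R9.
Code R4 quantity: two 24 g packs = 48 g.
That is within the Code R4 rail limit of 50 g.
Code R9 net quantity: (three 20.5 oz packs = 1746.6 g) + (three 20.5 oz packs = 1746.6 g) = 3493.2 g.
3493.2 g ≤ 5 kg (rail limit, Code R9) — within limit.
The segregation rule (Code R7 with Code R4) does not apply to Code R4 with Code R9.
Every hazard code is within its rail limit and no segregation rule is violated.

Yes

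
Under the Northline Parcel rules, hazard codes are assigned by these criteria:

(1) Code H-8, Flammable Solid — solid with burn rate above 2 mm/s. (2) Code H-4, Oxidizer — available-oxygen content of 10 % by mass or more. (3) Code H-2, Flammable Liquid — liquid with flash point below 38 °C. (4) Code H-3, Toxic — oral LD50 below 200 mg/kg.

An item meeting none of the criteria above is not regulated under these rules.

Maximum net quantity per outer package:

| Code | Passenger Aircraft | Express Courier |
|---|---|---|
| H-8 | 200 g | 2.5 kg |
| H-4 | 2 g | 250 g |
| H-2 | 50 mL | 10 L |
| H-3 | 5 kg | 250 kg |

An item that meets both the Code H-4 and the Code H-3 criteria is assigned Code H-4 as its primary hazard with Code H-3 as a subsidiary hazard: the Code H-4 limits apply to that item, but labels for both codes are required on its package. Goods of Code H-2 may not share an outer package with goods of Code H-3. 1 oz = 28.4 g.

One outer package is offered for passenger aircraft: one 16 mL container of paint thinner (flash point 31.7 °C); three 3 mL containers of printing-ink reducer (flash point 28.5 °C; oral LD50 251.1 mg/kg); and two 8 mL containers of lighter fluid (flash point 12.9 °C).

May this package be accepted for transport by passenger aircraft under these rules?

Yes

Paint thinner: flash point 31.7 °C < 38 °C → Code H-2 (Flammable Liquid).
Printing-ink reducer: flash point 28.5 °C < 38 °C → Code H-2 (Flammable Liquid).
With flash point 12.9 °C (< 38 °C), the lighter fluid falls in Code H-2.
Code H-2 net quantity: 16 mL + (three 3 mL containers = 9 mL) + (two 8 mL containers = 16 mL) = 41 mL.
That is within the Code H-2 passenger aircraft limit of 50 mL.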